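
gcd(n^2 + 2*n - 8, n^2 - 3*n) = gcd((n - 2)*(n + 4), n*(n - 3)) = 1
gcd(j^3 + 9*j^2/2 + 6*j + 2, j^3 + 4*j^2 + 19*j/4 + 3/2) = j^2 + 5*j/2 + 1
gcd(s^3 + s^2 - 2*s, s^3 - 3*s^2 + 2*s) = s^2 - s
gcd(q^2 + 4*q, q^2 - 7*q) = q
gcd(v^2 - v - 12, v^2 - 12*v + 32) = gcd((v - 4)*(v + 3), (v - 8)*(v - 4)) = v - 4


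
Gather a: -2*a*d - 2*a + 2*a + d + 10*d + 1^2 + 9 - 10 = -2*a*d + 11*d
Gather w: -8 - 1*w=-w - 8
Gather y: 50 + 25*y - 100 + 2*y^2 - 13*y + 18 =2*y^2 + 12*y - 32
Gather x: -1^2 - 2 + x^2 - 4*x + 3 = x^2 - 4*x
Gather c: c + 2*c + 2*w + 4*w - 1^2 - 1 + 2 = 3*c + 6*w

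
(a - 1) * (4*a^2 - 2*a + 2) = 4*a^3 - 6*a^2 + 4*a - 2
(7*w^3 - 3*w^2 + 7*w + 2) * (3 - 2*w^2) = -14*w^5 + 6*w^4 + 7*w^3 - 13*w^2 + 21*w + 6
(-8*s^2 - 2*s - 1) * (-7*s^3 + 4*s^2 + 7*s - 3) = 56*s^5 - 18*s^4 - 57*s^3 + 6*s^2 - s + 3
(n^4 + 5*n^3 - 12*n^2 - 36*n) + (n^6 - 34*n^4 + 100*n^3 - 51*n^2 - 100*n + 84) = n^6 - 33*n^4 + 105*n^3 - 63*n^2 - 136*n + 84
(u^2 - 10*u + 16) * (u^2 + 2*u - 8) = u^4 - 8*u^3 - 12*u^2 + 112*u - 128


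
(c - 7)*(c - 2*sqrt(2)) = c^2 - 7*c - 2*sqrt(2)*c + 14*sqrt(2)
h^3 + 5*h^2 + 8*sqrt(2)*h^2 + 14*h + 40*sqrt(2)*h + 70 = (h + 5)*(h + sqrt(2))*(h + 7*sqrt(2))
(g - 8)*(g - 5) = g^2 - 13*g + 40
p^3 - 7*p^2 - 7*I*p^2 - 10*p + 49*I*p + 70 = (p - 7)*(p - 5*I)*(p - 2*I)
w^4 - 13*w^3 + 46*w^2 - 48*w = w*(w - 8)*(w - 3)*(w - 2)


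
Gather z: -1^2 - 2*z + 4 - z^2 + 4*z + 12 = -z^2 + 2*z + 15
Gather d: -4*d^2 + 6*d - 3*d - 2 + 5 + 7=-4*d^2 + 3*d + 10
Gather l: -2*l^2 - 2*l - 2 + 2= -2*l^2 - 2*l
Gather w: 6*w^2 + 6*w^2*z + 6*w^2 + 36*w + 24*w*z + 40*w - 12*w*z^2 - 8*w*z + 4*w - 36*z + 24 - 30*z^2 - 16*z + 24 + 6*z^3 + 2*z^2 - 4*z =w^2*(6*z + 12) + w*(-12*z^2 + 16*z + 80) + 6*z^3 - 28*z^2 - 56*z + 48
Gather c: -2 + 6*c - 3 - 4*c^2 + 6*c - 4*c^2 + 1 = -8*c^2 + 12*c - 4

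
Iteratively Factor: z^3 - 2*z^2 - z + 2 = (z - 1)*(z^2 - z - 2) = (z - 2)*(z - 1)*(z + 1)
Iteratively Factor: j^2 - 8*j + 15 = (j - 5)*(j - 3)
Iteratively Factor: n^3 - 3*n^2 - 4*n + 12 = (n - 3)*(n^2 - 4) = (n - 3)*(n - 2)*(n + 2)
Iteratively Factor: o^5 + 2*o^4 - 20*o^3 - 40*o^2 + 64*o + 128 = (o + 2)*(o^4 - 20*o^2 + 64) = (o + 2)*(o + 4)*(o^3 - 4*o^2 - 4*o + 16) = (o - 2)*(o + 2)*(o + 4)*(o^2 - 2*o - 8) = (o - 2)*(o + 2)^2*(o + 4)*(o - 4)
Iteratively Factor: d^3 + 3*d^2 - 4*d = (d - 1)*(d^2 + 4*d) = (d - 1)*(d + 4)*(d)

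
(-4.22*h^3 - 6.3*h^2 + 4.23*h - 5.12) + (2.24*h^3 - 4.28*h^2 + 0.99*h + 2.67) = -1.98*h^3 - 10.58*h^2 + 5.22*h - 2.45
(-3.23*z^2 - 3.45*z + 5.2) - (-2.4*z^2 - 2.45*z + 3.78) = -0.83*z^2 - 1.0*z + 1.42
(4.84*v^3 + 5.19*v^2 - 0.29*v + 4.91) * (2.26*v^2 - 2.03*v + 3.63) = 10.9384*v^5 + 1.9042*v^4 + 6.3781*v^3 + 30.525*v^2 - 11.02*v + 17.8233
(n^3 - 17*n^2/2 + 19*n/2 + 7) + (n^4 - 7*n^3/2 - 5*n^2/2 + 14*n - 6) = n^4 - 5*n^3/2 - 11*n^2 + 47*n/2 + 1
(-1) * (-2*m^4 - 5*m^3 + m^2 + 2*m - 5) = 2*m^4 + 5*m^3 - m^2 - 2*m + 5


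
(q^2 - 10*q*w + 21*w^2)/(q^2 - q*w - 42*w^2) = (q - 3*w)/(q + 6*w)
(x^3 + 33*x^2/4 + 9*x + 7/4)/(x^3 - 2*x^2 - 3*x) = (4*x^2 + 29*x + 7)/(4*x*(x - 3))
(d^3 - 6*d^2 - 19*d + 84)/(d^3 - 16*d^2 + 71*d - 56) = (d^2 + d - 12)/(d^2 - 9*d + 8)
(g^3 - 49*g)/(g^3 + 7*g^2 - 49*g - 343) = g/(g + 7)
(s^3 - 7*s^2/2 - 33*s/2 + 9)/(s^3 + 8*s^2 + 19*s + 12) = (s^2 - 13*s/2 + 3)/(s^2 + 5*s + 4)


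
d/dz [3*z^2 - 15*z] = 6*z - 15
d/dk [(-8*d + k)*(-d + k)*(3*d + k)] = -19*d^2 - 12*d*k + 3*k^2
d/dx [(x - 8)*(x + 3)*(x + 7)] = 3*x^2 + 4*x - 59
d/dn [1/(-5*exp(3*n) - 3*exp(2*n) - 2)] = (15*exp(n) + 6)*exp(2*n)/(5*exp(3*n) + 3*exp(2*n) + 2)^2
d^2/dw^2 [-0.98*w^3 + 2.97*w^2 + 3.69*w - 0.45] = 5.94 - 5.88*w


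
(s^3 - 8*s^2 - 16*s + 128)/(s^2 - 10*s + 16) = (s^2 - 16)/(s - 2)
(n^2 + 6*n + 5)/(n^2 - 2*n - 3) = (n + 5)/(n - 3)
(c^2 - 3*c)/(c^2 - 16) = c*(c - 3)/(c^2 - 16)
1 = 1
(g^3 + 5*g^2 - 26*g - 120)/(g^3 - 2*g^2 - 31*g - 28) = (g^2 + g - 30)/(g^2 - 6*g - 7)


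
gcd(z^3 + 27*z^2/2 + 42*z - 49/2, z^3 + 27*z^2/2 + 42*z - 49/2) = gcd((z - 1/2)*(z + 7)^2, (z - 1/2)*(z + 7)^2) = z^3 + 27*z^2/2 + 42*z - 49/2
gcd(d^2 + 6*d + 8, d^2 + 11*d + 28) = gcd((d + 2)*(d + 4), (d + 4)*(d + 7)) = d + 4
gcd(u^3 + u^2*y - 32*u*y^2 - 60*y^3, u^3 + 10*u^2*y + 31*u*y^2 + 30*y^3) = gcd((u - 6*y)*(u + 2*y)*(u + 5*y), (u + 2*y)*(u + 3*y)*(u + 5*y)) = u^2 + 7*u*y + 10*y^2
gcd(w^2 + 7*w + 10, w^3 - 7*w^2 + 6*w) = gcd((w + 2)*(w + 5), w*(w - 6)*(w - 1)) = 1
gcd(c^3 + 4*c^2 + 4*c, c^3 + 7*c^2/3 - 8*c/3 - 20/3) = c^2 + 4*c + 4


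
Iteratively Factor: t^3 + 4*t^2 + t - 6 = (t + 3)*(t^2 + t - 2) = (t + 2)*(t + 3)*(t - 1)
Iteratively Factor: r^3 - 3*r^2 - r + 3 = (r - 3)*(r^2 - 1) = (r - 3)*(r - 1)*(r + 1)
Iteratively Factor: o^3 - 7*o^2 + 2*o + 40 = (o - 5)*(o^2 - 2*o - 8) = (o - 5)*(o + 2)*(o - 4)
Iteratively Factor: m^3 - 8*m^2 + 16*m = (m - 4)*(m^2 - 4*m) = m*(m - 4)*(m - 4)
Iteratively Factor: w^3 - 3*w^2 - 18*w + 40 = (w - 2)*(w^2 - w - 20) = (w - 5)*(w - 2)*(w + 4)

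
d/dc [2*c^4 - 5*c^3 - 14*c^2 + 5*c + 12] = 8*c^3 - 15*c^2 - 28*c + 5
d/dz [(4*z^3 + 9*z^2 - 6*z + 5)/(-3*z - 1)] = 3*(-8*z^3 - 13*z^2 - 6*z + 7)/(9*z^2 + 6*z + 1)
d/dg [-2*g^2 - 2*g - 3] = -4*g - 2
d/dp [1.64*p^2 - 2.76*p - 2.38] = 3.28*p - 2.76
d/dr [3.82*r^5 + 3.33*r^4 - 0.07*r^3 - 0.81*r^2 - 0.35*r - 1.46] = 19.1*r^4 + 13.32*r^3 - 0.21*r^2 - 1.62*r - 0.35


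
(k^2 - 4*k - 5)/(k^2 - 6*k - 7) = (k - 5)/(k - 7)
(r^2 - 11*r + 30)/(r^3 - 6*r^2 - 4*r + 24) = (r - 5)/(r^2 - 4)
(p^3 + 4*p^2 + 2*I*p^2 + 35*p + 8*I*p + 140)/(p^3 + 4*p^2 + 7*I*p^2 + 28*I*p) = (p - 5*I)/p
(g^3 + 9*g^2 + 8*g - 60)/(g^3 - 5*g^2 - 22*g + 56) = (g^2 + 11*g + 30)/(g^2 - 3*g - 28)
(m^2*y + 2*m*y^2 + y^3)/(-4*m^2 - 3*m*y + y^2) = y*(m + y)/(-4*m + y)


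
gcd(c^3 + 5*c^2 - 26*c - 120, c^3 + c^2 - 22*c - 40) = c^2 - c - 20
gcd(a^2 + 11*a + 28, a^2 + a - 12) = a + 4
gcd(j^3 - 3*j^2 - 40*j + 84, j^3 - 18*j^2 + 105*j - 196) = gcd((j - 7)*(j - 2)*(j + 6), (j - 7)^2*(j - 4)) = j - 7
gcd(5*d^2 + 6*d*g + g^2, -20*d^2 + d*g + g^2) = 5*d + g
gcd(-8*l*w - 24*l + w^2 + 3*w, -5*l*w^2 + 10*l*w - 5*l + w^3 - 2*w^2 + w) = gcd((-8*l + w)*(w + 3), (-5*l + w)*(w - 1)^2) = 1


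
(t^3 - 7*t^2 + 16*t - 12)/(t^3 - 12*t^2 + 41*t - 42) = (t - 2)/(t - 7)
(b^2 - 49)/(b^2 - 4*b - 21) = (b + 7)/(b + 3)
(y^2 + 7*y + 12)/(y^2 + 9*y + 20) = (y + 3)/(y + 5)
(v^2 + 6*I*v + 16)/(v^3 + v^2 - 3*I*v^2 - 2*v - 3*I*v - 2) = (v + 8*I)/(v^2 + v*(1 - I) - I)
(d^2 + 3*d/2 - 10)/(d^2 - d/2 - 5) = (d + 4)/(d + 2)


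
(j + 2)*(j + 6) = j^2 + 8*j + 12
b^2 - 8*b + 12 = (b - 6)*(b - 2)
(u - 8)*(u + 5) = u^2 - 3*u - 40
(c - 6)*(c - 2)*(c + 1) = c^3 - 7*c^2 + 4*c + 12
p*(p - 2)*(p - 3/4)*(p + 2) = p^4 - 3*p^3/4 - 4*p^2 + 3*p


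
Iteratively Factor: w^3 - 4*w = (w + 2)*(w^2 - 2*w) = (w - 2)*(w + 2)*(w)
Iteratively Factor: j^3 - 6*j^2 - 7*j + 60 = (j + 3)*(j^2 - 9*j + 20) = (j - 4)*(j + 3)*(j - 5)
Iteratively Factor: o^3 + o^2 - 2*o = (o - 1)*(o^2 + 2*o) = (o - 1)*(o + 2)*(o)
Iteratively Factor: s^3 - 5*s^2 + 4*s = (s - 1)*(s^2 - 4*s) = s*(s - 1)*(s - 4)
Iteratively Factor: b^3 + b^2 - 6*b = (b - 2)*(b^2 + 3*b) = (b - 2)*(b + 3)*(b)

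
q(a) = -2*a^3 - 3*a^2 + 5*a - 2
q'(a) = -6*a^2 - 6*a + 5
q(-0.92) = -7.58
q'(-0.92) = 5.44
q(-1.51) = -9.50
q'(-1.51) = 0.38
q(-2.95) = 8.49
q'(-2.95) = -29.52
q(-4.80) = 126.06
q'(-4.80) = -104.44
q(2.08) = -22.58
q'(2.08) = -33.44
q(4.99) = -300.25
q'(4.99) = -174.34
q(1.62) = -10.28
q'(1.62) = -20.47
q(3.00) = -68.00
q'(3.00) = -67.00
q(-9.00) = 1168.00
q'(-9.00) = -427.00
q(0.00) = -2.00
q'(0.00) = 5.00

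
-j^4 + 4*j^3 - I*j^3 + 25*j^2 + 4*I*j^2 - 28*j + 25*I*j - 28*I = (j - 7)*(j + 4)*(-I*j + 1)*(-I*j + I)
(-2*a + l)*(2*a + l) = -4*a^2 + l^2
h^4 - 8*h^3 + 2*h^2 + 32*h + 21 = (h - 7)*(h - 3)*(h + 1)^2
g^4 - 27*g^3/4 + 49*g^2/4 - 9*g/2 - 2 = (g - 4)*(g - 2)*(g - 1)*(g + 1/4)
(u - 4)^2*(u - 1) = u^3 - 9*u^2 + 24*u - 16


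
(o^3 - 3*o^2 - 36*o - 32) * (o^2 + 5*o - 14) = o^5 + 2*o^4 - 65*o^3 - 170*o^2 + 344*o + 448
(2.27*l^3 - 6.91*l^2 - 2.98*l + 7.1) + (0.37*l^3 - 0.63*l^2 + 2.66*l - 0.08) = 2.64*l^3 - 7.54*l^2 - 0.32*l + 7.02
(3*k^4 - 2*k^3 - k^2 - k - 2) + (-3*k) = 3*k^4 - 2*k^3 - k^2 - 4*k - 2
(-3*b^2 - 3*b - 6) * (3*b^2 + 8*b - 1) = -9*b^4 - 33*b^3 - 39*b^2 - 45*b + 6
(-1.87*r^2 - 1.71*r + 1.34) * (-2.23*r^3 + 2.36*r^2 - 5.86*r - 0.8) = 4.1701*r^5 - 0.5999*r^4 + 3.9344*r^3 + 14.679*r^2 - 6.4844*r - 1.072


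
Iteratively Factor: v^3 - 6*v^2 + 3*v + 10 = (v - 5)*(v^2 - v - 2) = (v - 5)*(v - 2)*(v + 1)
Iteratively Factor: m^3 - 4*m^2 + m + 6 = (m - 3)*(m^2 - m - 2) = (m - 3)*(m - 2)*(m + 1)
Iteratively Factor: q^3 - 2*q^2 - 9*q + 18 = (q - 2)*(q^2 - 9) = (q - 2)*(q + 3)*(q - 3)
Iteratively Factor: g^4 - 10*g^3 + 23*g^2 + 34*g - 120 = (g - 5)*(g^3 - 5*g^2 - 2*g + 24) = (g - 5)*(g - 3)*(g^2 - 2*g - 8) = (g - 5)*(g - 4)*(g - 3)*(g + 2)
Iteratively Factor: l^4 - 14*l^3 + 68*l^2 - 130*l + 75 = (l - 1)*(l^3 - 13*l^2 + 55*l - 75) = (l - 3)*(l - 1)*(l^2 - 10*l + 25) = (l - 5)*(l - 3)*(l - 1)*(l - 5)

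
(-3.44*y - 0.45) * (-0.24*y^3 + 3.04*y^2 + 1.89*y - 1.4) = 0.8256*y^4 - 10.3496*y^3 - 7.8696*y^2 + 3.9655*y + 0.63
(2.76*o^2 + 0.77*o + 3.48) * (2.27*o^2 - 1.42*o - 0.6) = 6.2652*o^4 - 2.1713*o^3 + 5.1502*o^2 - 5.4036*o - 2.088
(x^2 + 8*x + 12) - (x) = x^2 + 7*x + 12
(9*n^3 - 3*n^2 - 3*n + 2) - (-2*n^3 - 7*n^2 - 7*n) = 11*n^3 + 4*n^2 + 4*n + 2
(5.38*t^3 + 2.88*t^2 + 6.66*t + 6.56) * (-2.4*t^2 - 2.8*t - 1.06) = -12.912*t^5 - 21.976*t^4 - 29.7508*t^3 - 37.4448*t^2 - 25.4276*t - 6.9536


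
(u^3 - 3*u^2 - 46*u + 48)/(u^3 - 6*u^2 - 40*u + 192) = (u - 1)/(u - 4)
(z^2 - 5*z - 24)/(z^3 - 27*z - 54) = (z - 8)/(z^2 - 3*z - 18)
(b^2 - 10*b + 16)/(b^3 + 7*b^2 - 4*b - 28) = (b - 8)/(b^2 + 9*b + 14)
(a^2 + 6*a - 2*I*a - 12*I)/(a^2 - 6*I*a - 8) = (a + 6)/(a - 4*I)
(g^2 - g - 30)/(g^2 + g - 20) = (g - 6)/(g - 4)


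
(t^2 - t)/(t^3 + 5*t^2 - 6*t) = 1/(t + 6)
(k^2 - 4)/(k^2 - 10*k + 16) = (k + 2)/(k - 8)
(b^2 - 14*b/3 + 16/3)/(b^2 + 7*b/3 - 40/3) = (b - 2)/(b + 5)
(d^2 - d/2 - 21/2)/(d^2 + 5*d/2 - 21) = (d + 3)/(d + 6)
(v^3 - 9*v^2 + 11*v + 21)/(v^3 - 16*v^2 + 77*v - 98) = (v^2 - 2*v - 3)/(v^2 - 9*v + 14)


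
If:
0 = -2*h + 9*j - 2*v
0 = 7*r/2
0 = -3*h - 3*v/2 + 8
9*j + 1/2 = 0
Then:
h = 67/12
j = -1/18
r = 0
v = -35/6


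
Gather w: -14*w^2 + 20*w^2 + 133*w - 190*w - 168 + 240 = 6*w^2 - 57*w + 72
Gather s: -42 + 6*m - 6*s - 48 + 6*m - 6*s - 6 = 12*m - 12*s - 96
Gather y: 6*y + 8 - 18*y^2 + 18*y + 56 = -18*y^2 + 24*y + 64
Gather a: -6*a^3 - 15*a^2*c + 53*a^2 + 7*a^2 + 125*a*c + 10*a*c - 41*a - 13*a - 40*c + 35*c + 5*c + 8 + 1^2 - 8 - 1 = -6*a^3 + a^2*(60 - 15*c) + a*(135*c - 54)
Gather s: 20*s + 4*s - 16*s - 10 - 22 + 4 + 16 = 8*s - 12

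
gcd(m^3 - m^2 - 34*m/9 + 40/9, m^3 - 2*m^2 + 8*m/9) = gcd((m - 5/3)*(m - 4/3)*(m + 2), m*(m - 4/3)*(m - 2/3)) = m - 4/3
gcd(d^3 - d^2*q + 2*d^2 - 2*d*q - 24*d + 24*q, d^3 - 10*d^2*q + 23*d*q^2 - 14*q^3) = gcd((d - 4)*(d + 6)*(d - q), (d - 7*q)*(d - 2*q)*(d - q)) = -d + q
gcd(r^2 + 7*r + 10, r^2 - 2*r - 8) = r + 2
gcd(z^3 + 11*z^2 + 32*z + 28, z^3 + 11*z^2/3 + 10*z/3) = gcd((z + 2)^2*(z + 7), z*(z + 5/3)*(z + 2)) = z + 2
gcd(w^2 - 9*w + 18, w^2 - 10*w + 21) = w - 3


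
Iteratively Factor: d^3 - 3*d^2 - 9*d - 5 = (d + 1)*(d^2 - 4*d - 5) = (d + 1)^2*(d - 5)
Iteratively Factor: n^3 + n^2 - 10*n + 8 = (n + 4)*(n^2 - 3*n + 2) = (n - 1)*(n + 4)*(n - 2)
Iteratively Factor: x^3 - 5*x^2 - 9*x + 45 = (x + 3)*(x^2 - 8*x + 15) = (x - 5)*(x + 3)*(x - 3)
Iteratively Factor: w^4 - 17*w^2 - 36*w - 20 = (w - 5)*(w^3 + 5*w^2 + 8*w + 4) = (w - 5)*(w + 2)*(w^2 + 3*w + 2) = (w - 5)*(w + 1)*(w + 2)*(w + 2)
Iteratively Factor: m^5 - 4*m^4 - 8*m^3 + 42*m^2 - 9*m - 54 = (m - 2)*(m^4 - 2*m^3 - 12*m^2 + 18*m + 27) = (m - 2)*(m + 1)*(m^3 - 3*m^2 - 9*m + 27) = (m - 3)*(m - 2)*(m + 1)*(m^2 - 9) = (m - 3)^2*(m - 2)*(m + 1)*(m + 3)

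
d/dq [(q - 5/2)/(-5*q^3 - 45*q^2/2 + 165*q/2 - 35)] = (8*q^3 - 12*q^2 - 90*q + 137)/(5*(4*q^6 + 36*q^5 - 51*q^4 - 538*q^3 + 1341*q^2 - 924*q + 196))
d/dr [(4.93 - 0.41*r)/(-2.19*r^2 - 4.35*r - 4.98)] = (-0.8979*r^2 + 21.5934*r + 23.4873)/(4.7961*r^4 + 19.053*r^3 + 40.7349*r^2 + 43.326*r + 24.8004)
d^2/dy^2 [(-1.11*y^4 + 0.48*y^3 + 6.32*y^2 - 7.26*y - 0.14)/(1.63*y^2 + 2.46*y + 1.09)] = (-5.898318*y^6 - 26.705268*y^5 - 52.136478*y^4 - 132.77982*y^3 - 77.70732*y^2 + 77.446548*y + 52.75454)/(4.330747*y^6 + 19.607922*y^5 + 38.280387*y^4 + 41.111028*y^3 + 25.598541*y^2 + 8.768178*y + 1.295029)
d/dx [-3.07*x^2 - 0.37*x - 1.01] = -6.14*x - 0.37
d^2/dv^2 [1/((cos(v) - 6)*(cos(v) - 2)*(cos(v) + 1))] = (12*sin(v)^6 + 112*sin(v)^4*cos(v) - 228*sin(v)^4 - 304*sin(v)^2*cos(v) + 454*sin(v)^2 + 3*cos(v)^6 - 35*cos(v)^5 - 38)/((cos(v) - 6)^3*(cos(v) - 2)^3*(cos(v) + 1)^3)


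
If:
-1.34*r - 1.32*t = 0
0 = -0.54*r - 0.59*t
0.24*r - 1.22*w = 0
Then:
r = 0.00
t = 0.00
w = 0.00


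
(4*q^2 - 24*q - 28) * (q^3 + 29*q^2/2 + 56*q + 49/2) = 4*q^5 + 34*q^4 - 152*q^3 - 1652*q^2 - 2156*q - 686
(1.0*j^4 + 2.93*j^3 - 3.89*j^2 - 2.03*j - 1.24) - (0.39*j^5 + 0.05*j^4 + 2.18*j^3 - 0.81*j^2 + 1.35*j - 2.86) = -0.39*j^5 + 0.95*j^4 + 0.75*j^3 - 3.08*j^2 - 3.38*j + 1.62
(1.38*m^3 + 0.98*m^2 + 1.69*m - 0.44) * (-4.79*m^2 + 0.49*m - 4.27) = -6.6102*m^5 - 4.018*m^4 - 13.5075*m^3 - 1.2489*m^2 - 7.4319*m + 1.8788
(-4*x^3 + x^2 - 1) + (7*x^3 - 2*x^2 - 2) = 3*x^3 - x^2 - 3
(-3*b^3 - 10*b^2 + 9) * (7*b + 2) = -21*b^4 - 76*b^3 - 20*b^2 + 63*b + 18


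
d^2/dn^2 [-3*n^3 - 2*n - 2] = -18*n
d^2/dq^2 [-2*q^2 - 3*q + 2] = -4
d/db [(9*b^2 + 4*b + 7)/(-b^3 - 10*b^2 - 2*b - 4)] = (9*b^4 + 8*b^3 + 43*b^2 + 68*b - 2)/(b^6 + 20*b^5 + 104*b^4 + 48*b^3 + 84*b^2 + 16*b + 16)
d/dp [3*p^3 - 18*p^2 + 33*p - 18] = 9*p^2 - 36*p + 33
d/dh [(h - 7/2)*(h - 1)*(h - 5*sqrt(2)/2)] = 3*h^2 - 9*h - 5*sqrt(2)*h + 7/2 + 45*sqrt(2)/4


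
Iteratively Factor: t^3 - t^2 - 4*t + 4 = (t - 2)*(t^2 + t - 2) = (t - 2)*(t + 2)*(t - 1)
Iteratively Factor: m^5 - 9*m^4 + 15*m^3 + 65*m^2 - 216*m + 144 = (m - 1)*(m^4 - 8*m^3 + 7*m^2 + 72*m - 144) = (m - 4)*(m - 1)*(m^3 - 4*m^2 - 9*m + 36) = (m - 4)^2*(m - 1)*(m^2 - 9) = (m - 4)^2*(m - 1)*(m + 3)*(m - 3)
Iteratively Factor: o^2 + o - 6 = (o - 2)*(o + 3)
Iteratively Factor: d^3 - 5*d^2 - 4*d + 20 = (d + 2)*(d^2 - 7*d + 10) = (d - 2)*(d + 2)*(d - 5)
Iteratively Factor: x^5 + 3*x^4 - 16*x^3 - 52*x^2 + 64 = (x - 4)*(x^4 + 7*x^3 + 12*x^2 - 4*x - 16) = (x - 4)*(x + 2)*(x^3 + 5*x^2 + 2*x - 8) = (x - 4)*(x + 2)*(x + 4)*(x^2 + x - 2) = (x - 4)*(x + 2)^2*(x + 4)*(x - 1)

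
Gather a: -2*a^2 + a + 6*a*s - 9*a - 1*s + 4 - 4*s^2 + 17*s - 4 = -2*a^2 + a*(6*s - 8) - 4*s^2 + 16*s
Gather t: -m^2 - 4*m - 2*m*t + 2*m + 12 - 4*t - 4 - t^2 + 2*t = -m^2 - 2*m - t^2 + t*(-2*m - 2) + 8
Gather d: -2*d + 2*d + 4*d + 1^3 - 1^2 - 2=4*d - 2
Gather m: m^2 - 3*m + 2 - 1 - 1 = m^2 - 3*m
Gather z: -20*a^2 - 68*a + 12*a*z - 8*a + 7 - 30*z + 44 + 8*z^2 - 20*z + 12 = -20*a^2 - 76*a + 8*z^2 + z*(12*a - 50) + 63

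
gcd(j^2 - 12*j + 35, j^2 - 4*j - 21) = j - 7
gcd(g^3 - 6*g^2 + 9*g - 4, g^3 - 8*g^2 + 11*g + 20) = g - 4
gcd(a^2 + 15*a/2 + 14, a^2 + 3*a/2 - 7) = a + 7/2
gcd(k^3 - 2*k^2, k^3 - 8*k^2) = k^2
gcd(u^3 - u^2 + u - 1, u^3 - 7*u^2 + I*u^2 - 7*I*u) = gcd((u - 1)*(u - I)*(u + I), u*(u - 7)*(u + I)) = u + I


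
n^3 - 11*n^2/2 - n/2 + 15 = (n - 5)*(n - 2)*(n + 3/2)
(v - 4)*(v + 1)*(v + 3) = v^3 - 13*v - 12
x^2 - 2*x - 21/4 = (x - 7/2)*(x + 3/2)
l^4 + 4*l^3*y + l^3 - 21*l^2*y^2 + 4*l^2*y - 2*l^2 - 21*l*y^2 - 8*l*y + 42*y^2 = (l - 1)*(l + 2)*(l - 3*y)*(l + 7*y)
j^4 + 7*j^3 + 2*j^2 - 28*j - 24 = (j - 2)*(j + 1)*(j + 2)*(j + 6)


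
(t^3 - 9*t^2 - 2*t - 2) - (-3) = t^3 - 9*t^2 - 2*t + 1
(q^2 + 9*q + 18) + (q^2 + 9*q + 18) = 2*q^2 + 18*q + 36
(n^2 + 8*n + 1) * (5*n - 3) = 5*n^3 + 37*n^2 - 19*n - 3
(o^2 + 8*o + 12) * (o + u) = o^3 + o^2*u + 8*o^2 + 8*o*u + 12*o + 12*u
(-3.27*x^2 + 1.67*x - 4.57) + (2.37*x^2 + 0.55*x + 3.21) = -0.9*x^2 + 2.22*x - 1.36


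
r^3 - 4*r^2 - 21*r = r*(r - 7)*(r + 3)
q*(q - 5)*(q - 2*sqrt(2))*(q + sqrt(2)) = q^4 - 5*q^3 - sqrt(2)*q^3 - 4*q^2 + 5*sqrt(2)*q^2 + 20*q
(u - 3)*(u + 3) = u^2 - 9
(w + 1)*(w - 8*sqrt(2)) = w^2 - 8*sqrt(2)*w + w - 8*sqrt(2)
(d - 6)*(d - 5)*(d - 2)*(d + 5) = d^4 - 8*d^3 - 13*d^2 + 200*d - 300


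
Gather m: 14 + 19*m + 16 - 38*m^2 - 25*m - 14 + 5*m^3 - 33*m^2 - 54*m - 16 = 5*m^3 - 71*m^2 - 60*m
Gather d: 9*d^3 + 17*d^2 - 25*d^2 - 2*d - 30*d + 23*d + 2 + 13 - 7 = 9*d^3 - 8*d^2 - 9*d + 8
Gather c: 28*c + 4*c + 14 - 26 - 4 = 32*c - 16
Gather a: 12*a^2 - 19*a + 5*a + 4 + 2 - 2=12*a^2 - 14*a + 4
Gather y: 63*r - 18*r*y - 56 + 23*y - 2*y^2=63*r - 2*y^2 + y*(23 - 18*r) - 56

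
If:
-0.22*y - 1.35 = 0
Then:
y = -6.14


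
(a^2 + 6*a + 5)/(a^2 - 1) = (a + 5)/(a - 1)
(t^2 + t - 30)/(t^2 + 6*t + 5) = (t^2 + t - 30)/(t^2 + 6*t + 5)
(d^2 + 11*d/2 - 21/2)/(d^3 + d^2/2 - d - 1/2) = (2*d^2 + 11*d - 21)/(2*d^3 + d^2 - 2*d - 1)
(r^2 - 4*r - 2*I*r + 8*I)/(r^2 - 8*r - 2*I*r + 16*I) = (r - 4)/(r - 8)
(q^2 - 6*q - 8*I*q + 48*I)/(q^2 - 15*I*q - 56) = (q - 6)/(q - 7*I)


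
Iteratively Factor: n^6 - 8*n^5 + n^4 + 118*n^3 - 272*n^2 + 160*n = (n + 4)*(n^5 - 12*n^4 + 49*n^3 - 78*n^2 + 40*n) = n*(n + 4)*(n^4 - 12*n^3 + 49*n^2 - 78*n + 40) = n*(n - 5)*(n + 4)*(n^3 - 7*n^2 + 14*n - 8) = n*(n - 5)*(n - 4)*(n + 4)*(n^2 - 3*n + 2) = n*(n - 5)*(n - 4)*(n - 1)*(n + 4)*(n - 2)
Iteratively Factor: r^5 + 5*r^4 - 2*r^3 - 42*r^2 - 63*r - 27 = (r + 3)*(r^4 + 2*r^3 - 8*r^2 - 18*r - 9) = (r + 1)*(r + 3)*(r^3 + r^2 - 9*r - 9) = (r + 1)*(r + 3)^2*(r^2 - 2*r - 3) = (r - 3)*(r + 1)*(r + 3)^2*(r + 1)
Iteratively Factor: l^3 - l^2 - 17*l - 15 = (l + 1)*(l^2 - 2*l - 15) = (l - 5)*(l + 1)*(l + 3)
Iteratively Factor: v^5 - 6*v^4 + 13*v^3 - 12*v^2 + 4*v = (v - 2)*(v^4 - 4*v^3 + 5*v^2 - 2*v) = (v - 2)*(v - 1)*(v^3 - 3*v^2 + 2*v) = (v - 2)^2*(v - 1)*(v^2 - v) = v*(v - 2)^2*(v - 1)*(v - 1)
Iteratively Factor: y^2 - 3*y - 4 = (y + 1)*(y - 4)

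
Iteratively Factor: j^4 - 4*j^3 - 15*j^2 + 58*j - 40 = (j + 4)*(j^3 - 8*j^2 + 17*j - 10) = (j - 1)*(j + 4)*(j^2 - 7*j + 10) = (j - 2)*(j - 1)*(j + 4)*(j - 5)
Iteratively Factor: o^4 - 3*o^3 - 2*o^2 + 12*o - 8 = (o + 2)*(o^3 - 5*o^2 + 8*o - 4) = (o - 2)*(o + 2)*(o^2 - 3*o + 2) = (o - 2)^2*(o + 2)*(o - 1)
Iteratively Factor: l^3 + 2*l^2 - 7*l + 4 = (l + 4)*(l^2 - 2*l + 1) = (l - 1)*(l + 4)*(l - 1)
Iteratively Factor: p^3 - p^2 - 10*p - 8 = (p - 4)*(p^2 + 3*p + 2) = (p - 4)*(p + 1)*(p + 2)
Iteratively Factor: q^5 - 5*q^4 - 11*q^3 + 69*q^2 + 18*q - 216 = (q + 2)*(q^4 - 7*q^3 + 3*q^2 + 63*q - 108) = (q + 2)*(q + 3)*(q^3 - 10*q^2 + 33*q - 36) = (q - 4)*(q + 2)*(q + 3)*(q^2 - 6*q + 9) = (q - 4)*(q - 3)*(q + 2)*(q + 3)*(q - 3)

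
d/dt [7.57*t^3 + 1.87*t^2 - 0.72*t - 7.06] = 22.71*t^2 + 3.74*t - 0.72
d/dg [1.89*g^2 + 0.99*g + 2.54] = 3.78*g + 0.99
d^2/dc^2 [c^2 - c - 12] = 2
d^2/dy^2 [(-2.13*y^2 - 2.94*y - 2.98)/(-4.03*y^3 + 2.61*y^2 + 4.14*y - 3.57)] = (69.186234*y^6 + 286.489476*y^5 + 608.455848*y^4 - 838.408626*y^3 - 565.00983*y^2 + 100.323432*y + 298.884006)/(65.450827*y^9 - 127.166247*y^8 - 119.353689*y^7 + 417.43503*y^6 - 102.690504*y^5 - 418.621041*y^4 + 314.579565*y^3 + 83.772549*y^2 - 158.291658*y + 45.499293)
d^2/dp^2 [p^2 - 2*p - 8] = 2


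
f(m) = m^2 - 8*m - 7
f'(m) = 2*m - 8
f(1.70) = -17.71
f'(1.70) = -4.60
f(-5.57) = 68.58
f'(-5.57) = -19.14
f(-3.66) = 35.68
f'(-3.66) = -15.32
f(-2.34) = 17.20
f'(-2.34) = -12.68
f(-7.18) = 101.99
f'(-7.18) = -22.36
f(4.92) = -22.15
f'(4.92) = 1.84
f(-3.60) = 34.76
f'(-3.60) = -15.20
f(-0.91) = 1.11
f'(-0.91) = -9.82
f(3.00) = -22.00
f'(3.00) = -2.00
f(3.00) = -22.00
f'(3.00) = -2.00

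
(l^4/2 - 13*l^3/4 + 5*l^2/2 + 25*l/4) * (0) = 0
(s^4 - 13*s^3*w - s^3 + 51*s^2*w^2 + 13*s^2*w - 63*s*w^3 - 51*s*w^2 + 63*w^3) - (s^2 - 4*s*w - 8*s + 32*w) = s^4 - 13*s^3*w - s^3 + 51*s^2*w^2 + 13*s^2*w - s^2 - 63*s*w^3 - 51*s*w^2 + 4*s*w + 8*s + 63*w^3 - 32*w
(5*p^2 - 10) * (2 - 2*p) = -10*p^3 + 10*p^2 + 20*p - 20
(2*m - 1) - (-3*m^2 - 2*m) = 3*m^2 + 4*m - 1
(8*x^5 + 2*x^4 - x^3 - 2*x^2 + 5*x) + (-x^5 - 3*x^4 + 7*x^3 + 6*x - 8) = 7*x^5 - x^4 + 6*x^3 - 2*x^2 + 11*x - 8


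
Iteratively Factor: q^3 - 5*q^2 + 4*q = (q)*(q^2 - 5*q + 4) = q*(q - 1)*(q - 4)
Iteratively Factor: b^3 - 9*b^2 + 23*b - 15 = (b - 1)*(b^2 - 8*b + 15) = (b - 5)*(b - 1)*(b - 3)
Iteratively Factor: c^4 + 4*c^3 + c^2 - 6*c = (c + 3)*(c^3 + c^2 - 2*c) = (c - 1)*(c + 3)*(c^2 + 2*c) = c*(c - 1)*(c + 3)*(c + 2)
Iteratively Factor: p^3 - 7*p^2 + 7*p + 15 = (p - 3)*(p^2 - 4*p - 5) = (p - 3)*(p + 1)*(p - 5)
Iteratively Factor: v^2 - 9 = (v + 3)*(v - 3)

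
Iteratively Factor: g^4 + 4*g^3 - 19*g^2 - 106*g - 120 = (g + 2)*(g^3 + 2*g^2 - 23*g - 60) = (g + 2)*(g + 3)*(g^2 - g - 20) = (g + 2)*(g + 3)*(g + 4)*(g - 5)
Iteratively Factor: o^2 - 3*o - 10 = (o - 5)*(o + 2)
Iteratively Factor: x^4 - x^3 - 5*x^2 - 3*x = (x)*(x^3 - x^2 - 5*x - 3) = x*(x - 3)*(x^2 + 2*x + 1) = x*(x - 3)*(x + 1)*(x + 1)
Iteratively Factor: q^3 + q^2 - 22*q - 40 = (q + 4)*(q^2 - 3*q - 10) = (q + 2)*(q + 4)*(q - 5)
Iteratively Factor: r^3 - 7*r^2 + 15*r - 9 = (r - 3)*(r^2 - 4*r + 3) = (r - 3)^2*(r - 1)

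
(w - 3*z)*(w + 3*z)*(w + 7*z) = w^3 + 7*w^2*z - 9*w*z^2 - 63*z^3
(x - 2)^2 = x^2 - 4*x + 4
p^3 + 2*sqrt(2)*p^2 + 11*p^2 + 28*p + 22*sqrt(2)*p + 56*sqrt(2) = (p + 4)*(p + 7)*(p + 2*sqrt(2))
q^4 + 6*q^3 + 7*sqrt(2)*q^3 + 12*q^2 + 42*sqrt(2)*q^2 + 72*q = q*(q + 6)*(q + sqrt(2))*(q + 6*sqrt(2))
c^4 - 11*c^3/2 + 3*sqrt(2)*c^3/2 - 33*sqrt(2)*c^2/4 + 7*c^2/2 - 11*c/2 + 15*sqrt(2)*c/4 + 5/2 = (c - 5)*(c - 1/2)*(c + sqrt(2)/2)*(c + sqrt(2))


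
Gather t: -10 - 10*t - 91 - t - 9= -11*t - 110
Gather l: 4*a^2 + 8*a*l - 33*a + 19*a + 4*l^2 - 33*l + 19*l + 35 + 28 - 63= 4*a^2 - 14*a + 4*l^2 + l*(8*a - 14)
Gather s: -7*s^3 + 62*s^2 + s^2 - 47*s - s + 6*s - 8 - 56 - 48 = -7*s^3 + 63*s^2 - 42*s - 112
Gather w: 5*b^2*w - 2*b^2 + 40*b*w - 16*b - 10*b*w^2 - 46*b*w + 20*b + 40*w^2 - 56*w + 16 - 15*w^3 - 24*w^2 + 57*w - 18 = -2*b^2 + 4*b - 15*w^3 + w^2*(16 - 10*b) + w*(5*b^2 - 6*b + 1) - 2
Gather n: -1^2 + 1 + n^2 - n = n^2 - n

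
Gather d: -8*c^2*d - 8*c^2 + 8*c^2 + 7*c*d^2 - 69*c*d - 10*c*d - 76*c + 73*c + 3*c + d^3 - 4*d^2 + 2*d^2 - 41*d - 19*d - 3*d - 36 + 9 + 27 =d^3 + d^2*(7*c - 2) + d*(-8*c^2 - 79*c - 63)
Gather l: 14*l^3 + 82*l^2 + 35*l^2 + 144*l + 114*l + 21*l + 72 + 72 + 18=14*l^3 + 117*l^2 + 279*l + 162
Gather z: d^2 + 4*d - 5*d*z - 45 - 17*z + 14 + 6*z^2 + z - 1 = d^2 + 4*d + 6*z^2 + z*(-5*d - 16) - 32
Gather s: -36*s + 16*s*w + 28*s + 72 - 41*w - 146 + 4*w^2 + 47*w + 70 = s*(16*w - 8) + 4*w^2 + 6*w - 4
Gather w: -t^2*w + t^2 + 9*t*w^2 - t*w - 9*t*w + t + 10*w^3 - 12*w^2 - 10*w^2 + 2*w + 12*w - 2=t^2 + t + 10*w^3 + w^2*(9*t - 22) + w*(-t^2 - 10*t + 14) - 2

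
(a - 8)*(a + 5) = a^2 - 3*a - 40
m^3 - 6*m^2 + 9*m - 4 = (m - 4)*(m - 1)^2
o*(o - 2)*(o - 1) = o^3 - 3*o^2 + 2*o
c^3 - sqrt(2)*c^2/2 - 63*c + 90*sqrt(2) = (c - 5*sqrt(2))*(c - 3*sqrt(2)/2)*(c + 6*sqrt(2))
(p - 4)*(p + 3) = p^2 - p - 12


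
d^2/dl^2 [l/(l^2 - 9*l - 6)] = 2*(-l*(2*l - 9)^2 + 3*(3 - l)*(-l^2 + 9*l + 6))/(-l^2 + 9*l + 6)^3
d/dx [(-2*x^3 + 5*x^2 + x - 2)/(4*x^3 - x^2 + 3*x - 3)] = (-18*x^4 - 20*x^3 + 58*x^2 - 34*x + 3)/(16*x^6 - 8*x^5 + 25*x^4 - 30*x^3 + 15*x^2 - 18*x + 9)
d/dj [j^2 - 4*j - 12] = 2*j - 4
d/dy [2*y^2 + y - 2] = 4*y + 1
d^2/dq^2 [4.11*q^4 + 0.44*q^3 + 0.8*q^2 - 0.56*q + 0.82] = 49.32*q^2 + 2.64*q + 1.6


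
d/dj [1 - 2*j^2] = -4*j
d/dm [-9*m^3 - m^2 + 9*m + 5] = -27*m^2 - 2*m + 9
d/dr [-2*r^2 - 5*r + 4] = -4*r - 5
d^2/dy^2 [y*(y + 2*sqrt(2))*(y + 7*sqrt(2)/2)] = 6*y + 11*sqrt(2)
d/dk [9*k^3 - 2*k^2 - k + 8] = 27*k^2 - 4*k - 1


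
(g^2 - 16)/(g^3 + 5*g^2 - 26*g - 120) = (g - 4)/(g^2 + g - 30)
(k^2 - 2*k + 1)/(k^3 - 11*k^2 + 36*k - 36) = (k^2 - 2*k + 1)/(k^3 - 11*k^2 + 36*k - 36)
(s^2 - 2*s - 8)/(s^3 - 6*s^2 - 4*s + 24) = (s - 4)/(s^2 - 8*s + 12)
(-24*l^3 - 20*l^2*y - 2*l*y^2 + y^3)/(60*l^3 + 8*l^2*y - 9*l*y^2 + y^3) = (2*l + y)/(-5*l + y)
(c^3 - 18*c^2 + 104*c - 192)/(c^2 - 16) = (c^2 - 14*c + 48)/(c + 4)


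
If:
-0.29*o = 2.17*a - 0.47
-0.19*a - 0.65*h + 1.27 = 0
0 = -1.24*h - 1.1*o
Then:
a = 0.49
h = 1.81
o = -2.04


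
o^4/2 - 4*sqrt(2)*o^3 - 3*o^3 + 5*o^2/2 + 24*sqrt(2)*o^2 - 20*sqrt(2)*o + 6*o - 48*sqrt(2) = (o/2 + 1/2)*(o - 4)*(o - 3)*(o - 8*sqrt(2))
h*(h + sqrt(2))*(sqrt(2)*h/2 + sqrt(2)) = sqrt(2)*h^3/2 + h^2 + sqrt(2)*h^2 + 2*h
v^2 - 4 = (v - 2)*(v + 2)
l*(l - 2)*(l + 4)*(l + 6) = l^4 + 8*l^3 + 4*l^2 - 48*l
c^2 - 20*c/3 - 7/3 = (c - 7)*(c + 1/3)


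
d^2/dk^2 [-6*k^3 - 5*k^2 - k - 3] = -36*k - 10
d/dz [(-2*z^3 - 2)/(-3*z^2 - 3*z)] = 2/3 - 2/(3*z^2)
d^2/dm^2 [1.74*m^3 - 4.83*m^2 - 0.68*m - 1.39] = 10.44*m - 9.66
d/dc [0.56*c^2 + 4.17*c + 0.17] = 1.12*c + 4.17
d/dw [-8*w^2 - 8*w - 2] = -16*w - 8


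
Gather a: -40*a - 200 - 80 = -40*a - 280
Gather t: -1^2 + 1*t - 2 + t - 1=2*t - 4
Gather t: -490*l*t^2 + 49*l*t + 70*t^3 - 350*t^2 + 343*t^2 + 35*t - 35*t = 49*l*t + 70*t^3 + t^2*(-490*l - 7)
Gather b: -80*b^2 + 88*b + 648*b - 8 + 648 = -80*b^2 + 736*b + 640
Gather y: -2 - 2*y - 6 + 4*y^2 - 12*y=4*y^2 - 14*y - 8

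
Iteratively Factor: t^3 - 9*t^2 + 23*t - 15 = (t - 3)*(t^2 - 6*t + 5) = (t - 5)*(t - 3)*(t - 1)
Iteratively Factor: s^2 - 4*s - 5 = (s - 5)*(s + 1)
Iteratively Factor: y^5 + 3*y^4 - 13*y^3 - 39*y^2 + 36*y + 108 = (y + 3)*(y^4 - 13*y^2 + 36) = (y + 2)*(y + 3)*(y^3 - 2*y^2 - 9*y + 18) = (y - 3)*(y + 2)*(y + 3)*(y^2 + y - 6) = (y - 3)*(y - 2)*(y + 2)*(y + 3)*(y + 3)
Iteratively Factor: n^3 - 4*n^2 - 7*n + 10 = (n + 2)*(n^2 - 6*n + 5) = (n - 1)*(n + 2)*(n - 5)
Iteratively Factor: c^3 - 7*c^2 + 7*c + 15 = (c - 3)*(c^2 - 4*c - 5) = (c - 3)*(c + 1)*(c - 5)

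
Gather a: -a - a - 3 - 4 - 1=-2*a - 8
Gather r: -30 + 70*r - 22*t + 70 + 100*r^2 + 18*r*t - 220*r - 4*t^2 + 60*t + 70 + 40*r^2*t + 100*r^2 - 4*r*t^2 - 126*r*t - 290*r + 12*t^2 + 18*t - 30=r^2*(40*t + 200) + r*(-4*t^2 - 108*t - 440) + 8*t^2 + 56*t + 80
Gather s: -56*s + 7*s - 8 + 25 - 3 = 14 - 49*s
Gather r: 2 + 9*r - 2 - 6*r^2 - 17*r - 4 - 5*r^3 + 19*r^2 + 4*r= -5*r^3 + 13*r^2 - 4*r - 4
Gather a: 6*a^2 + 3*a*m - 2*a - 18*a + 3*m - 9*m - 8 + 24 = 6*a^2 + a*(3*m - 20) - 6*m + 16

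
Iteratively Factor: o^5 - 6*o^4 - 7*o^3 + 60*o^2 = (o - 5)*(o^4 - o^3 - 12*o^2) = o*(o - 5)*(o^3 - o^2 - 12*o) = o^2*(o - 5)*(o^2 - o - 12) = o^2*(o - 5)*(o - 4)*(o + 3)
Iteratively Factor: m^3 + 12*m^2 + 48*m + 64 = (m + 4)*(m^2 + 8*m + 16) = (m + 4)^2*(m + 4)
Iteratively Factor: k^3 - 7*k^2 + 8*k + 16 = (k - 4)*(k^2 - 3*k - 4) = (k - 4)*(k + 1)*(k - 4)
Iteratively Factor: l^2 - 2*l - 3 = (l + 1)*(l - 3)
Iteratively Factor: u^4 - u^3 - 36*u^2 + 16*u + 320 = (u - 4)*(u^3 + 3*u^2 - 24*u - 80) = (u - 4)*(u + 4)*(u^2 - u - 20) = (u - 4)*(u + 4)^2*(u - 5)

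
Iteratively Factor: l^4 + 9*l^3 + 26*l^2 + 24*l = (l + 2)*(l^3 + 7*l^2 + 12*l) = (l + 2)*(l + 4)*(l^2 + 3*l) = l*(l + 2)*(l + 4)*(l + 3)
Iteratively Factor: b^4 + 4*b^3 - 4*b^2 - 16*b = (b)*(b^3 + 4*b^2 - 4*b - 16) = b*(b - 2)*(b^2 + 6*b + 8) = b*(b - 2)*(b + 4)*(b + 2)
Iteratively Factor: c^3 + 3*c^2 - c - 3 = (c + 3)*(c^2 - 1) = (c - 1)*(c + 3)*(c + 1)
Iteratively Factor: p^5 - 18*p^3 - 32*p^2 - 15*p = (p)*(p^4 - 18*p^2 - 32*p - 15) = p*(p + 1)*(p^3 - p^2 - 17*p - 15) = p*(p + 1)*(p + 3)*(p^2 - 4*p - 5) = p*(p - 5)*(p + 1)*(p + 3)*(p + 1)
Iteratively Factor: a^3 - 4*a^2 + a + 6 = (a - 2)*(a^2 - 2*a - 3) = (a - 2)*(a + 1)*(a - 3)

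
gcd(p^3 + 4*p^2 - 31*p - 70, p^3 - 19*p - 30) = p^2 - 3*p - 10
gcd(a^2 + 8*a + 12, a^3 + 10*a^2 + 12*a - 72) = a + 6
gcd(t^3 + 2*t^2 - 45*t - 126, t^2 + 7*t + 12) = t + 3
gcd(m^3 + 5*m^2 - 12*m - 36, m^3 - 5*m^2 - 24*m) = 1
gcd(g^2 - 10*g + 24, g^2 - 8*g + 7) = 1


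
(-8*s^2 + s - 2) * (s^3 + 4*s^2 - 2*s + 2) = -8*s^5 - 31*s^4 + 18*s^3 - 26*s^2 + 6*s - 4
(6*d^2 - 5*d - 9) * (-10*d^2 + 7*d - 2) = -60*d^4 + 92*d^3 + 43*d^2 - 53*d + 18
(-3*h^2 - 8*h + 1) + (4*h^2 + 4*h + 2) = h^2 - 4*h + 3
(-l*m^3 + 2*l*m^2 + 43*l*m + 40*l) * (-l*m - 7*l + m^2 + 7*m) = l^2*m^4 + 5*l^2*m^3 - 57*l^2*m^2 - 341*l^2*m - 280*l^2 - l*m^5 - 5*l*m^4 + 57*l*m^3 + 341*l*m^2 + 280*l*m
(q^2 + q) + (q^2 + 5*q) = 2*q^2 + 6*q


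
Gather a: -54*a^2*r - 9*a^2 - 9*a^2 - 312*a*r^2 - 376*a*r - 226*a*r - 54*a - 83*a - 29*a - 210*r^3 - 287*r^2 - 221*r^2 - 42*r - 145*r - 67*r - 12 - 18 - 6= a^2*(-54*r - 18) + a*(-312*r^2 - 602*r - 166) - 210*r^3 - 508*r^2 - 254*r - 36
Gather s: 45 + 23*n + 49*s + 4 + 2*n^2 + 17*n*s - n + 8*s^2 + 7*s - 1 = 2*n^2 + 22*n + 8*s^2 + s*(17*n + 56) + 48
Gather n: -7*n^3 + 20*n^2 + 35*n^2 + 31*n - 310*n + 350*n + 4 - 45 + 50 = -7*n^3 + 55*n^2 + 71*n + 9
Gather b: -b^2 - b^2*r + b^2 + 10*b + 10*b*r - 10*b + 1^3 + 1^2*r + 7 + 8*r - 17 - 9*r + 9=-b^2*r + 10*b*r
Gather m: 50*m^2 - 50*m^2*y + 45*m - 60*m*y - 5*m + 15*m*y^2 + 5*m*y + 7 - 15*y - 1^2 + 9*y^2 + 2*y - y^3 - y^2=m^2*(50 - 50*y) + m*(15*y^2 - 55*y + 40) - y^3 + 8*y^2 - 13*y + 6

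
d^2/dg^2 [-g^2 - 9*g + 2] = -2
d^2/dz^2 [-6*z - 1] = 0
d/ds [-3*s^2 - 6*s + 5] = -6*s - 6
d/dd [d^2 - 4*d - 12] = 2*d - 4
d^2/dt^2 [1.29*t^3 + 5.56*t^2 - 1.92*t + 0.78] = 7.74*t + 11.12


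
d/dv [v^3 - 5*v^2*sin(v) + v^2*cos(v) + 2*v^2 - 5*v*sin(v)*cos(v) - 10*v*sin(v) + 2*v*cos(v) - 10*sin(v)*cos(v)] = -v^2*sin(v) - 5*v^2*cos(v) + 3*v^2 - 12*v*sin(v) - 8*v*cos(v) - 5*v*cos(2*v) + 4*v - 10*sin(v) - 5*sin(2*v)/2 + 2*cos(v) - 10*cos(2*v)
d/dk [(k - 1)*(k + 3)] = 2*k + 2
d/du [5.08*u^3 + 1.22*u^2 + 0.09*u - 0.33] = 15.24*u^2 + 2.44*u + 0.09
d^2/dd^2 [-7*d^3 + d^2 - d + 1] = 2 - 42*d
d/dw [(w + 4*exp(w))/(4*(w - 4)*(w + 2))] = (w^2*exp(w) - w^2/4 - 4*w*exp(w) - 6*exp(w) - 2)/(w^4 - 4*w^3 - 12*w^2 + 32*w + 64)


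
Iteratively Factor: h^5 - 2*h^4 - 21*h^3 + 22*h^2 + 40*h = (h + 4)*(h^4 - 6*h^3 + 3*h^2 + 10*h) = (h - 5)*(h + 4)*(h^3 - h^2 - 2*h) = (h - 5)*(h - 2)*(h + 4)*(h^2 + h) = h*(h - 5)*(h - 2)*(h + 4)*(h + 1)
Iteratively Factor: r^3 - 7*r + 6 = (r + 3)*(r^2 - 3*r + 2) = (r - 2)*(r + 3)*(r - 1)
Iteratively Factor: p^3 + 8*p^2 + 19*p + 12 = (p + 1)*(p^2 + 7*p + 12) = (p + 1)*(p + 3)*(p + 4)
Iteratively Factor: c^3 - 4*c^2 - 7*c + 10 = (c + 2)*(c^2 - 6*c + 5) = (c - 1)*(c + 2)*(c - 5)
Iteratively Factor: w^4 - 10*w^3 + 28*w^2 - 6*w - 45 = (w - 3)*(w^3 - 7*w^2 + 7*w + 15) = (w - 3)*(w + 1)*(w^2 - 8*w + 15) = (w - 3)^2*(w + 1)*(w - 5)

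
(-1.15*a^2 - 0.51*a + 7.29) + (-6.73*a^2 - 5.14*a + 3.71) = -7.88*a^2 - 5.65*a + 11.0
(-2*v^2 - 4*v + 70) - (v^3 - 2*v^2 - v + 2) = -v^3 - 3*v + 68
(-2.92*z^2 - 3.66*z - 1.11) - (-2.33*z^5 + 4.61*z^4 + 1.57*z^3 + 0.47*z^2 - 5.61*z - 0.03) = 2.33*z^5 - 4.61*z^4 - 1.57*z^3 - 3.39*z^2 + 1.95*z - 1.08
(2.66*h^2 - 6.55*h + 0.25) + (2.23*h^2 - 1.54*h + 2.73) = 4.89*h^2 - 8.09*h + 2.98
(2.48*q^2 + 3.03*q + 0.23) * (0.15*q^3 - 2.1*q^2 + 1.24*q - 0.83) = 0.372*q^5 - 4.7535*q^4 - 3.2533*q^3 + 1.2158*q^2 - 2.2297*q - 0.1909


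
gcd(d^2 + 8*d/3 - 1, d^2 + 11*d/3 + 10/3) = 1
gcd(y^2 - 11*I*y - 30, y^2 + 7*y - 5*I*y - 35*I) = y - 5*I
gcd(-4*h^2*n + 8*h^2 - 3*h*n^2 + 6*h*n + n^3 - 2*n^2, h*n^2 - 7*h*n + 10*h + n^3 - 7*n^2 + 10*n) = h*n - 2*h + n^2 - 2*n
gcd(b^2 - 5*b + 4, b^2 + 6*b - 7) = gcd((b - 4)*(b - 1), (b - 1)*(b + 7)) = b - 1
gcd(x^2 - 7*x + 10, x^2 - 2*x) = x - 2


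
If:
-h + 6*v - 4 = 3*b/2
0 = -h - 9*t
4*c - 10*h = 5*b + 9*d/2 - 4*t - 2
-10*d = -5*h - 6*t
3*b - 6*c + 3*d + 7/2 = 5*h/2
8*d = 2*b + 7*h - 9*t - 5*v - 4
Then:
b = -174368/2601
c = -375067/10404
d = 1950/289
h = 4500/289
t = -500/289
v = -35108/2601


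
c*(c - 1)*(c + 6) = c^3 + 5*c^2 - 6*c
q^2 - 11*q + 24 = (q - 8)*(q - 3)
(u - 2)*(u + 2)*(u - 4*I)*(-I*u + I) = -I*u^4 - 4*u^3 + I*u^3 + 4*u^2 + 4*I*u^2 + 16*u - 4*I*u - 16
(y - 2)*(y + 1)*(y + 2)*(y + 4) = y^4 + 5*y^3 - 20*y - 16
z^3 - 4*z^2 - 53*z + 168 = (z - 8)*(z - 3)*(z + 7)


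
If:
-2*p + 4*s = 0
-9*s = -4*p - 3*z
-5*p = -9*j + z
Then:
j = 31*z/9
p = 6*z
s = 3*z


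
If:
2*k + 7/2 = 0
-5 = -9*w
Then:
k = -7/4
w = 5/9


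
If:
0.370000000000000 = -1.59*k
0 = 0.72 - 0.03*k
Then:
No Solution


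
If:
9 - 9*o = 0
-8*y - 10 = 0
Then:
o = 1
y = -5/4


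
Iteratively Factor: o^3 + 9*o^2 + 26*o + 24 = (o + 4)*(o^2 + 5*o + 6) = (o + 2)*(o + 4)*(o + 3)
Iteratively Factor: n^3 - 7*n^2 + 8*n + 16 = (n + 1)*(n^2 - 8*n + 16) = (n - 4)*(n + 1)*(n - 4)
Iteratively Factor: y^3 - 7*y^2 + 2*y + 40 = (y + 2)*(y^2 - 9*y + 20) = (y - 5)*(y + 2)*(y - 4)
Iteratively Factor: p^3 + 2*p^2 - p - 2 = (p - 1)*(p^2 + 3*p + 2) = (p - 1)*(p + 1)*(p + 2)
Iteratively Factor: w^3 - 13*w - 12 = (w + 3)*(w^2 - 3*w - 4) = (w + 1)*(w + 3)*(w - 4)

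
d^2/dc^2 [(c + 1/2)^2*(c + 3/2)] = 6*c + 5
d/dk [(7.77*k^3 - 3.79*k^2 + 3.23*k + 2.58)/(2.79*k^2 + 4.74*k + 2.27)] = (21.6783*k^4 + 73.6596*k^3 + 25.9374*k^2 - 31.603*k - 4.8971)/(7.7841*k^4 + 26.4492*k^3 + 35.1342*k^2 + 21.5196*k + 5.1529)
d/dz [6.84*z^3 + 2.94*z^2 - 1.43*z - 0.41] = 20.52*z^2 + 5.88*z - 1.43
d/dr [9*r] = 9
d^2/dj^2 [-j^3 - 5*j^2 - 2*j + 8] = -6*j - 10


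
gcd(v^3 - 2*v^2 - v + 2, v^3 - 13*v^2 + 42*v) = 1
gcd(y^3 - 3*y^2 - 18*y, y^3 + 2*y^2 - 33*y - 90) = y^2 - 3*y - 18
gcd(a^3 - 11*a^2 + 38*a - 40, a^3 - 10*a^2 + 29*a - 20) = a^2 - 9*a + 20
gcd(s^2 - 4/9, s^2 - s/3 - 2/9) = s - 2/3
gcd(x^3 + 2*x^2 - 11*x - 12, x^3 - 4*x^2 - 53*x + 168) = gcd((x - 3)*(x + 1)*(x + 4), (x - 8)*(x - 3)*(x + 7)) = x - 3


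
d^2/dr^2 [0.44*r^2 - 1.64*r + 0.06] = 0.880000000000000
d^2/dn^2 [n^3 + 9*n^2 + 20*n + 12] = 6*n + 18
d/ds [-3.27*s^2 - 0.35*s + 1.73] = -6.54*s - 0.35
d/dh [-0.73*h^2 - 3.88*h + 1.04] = -1.46*h - 3.88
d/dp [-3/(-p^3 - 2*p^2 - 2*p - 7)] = 3*(-3*p^2 - 4*p - 2)/(p^3 + 2*p^2 + 2*p + 7)^2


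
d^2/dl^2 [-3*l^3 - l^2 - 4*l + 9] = -18*l - 2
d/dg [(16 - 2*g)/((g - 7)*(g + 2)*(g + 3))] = 4*(g^3 - 13*g^2 + 16*g + 137)/(g^6 - 4*g^5 - 54*g^4 + 32*g^3 + 1009*g^2 + 2436*g + 1764)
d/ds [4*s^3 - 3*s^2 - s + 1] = 12*s^2 - 6*s - 1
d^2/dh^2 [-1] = 0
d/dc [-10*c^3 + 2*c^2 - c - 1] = -30*c^2 + 4*c - 1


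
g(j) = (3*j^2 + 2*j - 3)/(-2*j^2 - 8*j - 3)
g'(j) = (4*j + 8)*(3*j^2 + 2*j - 3)/(-2*j^2 - 8*j - 3)^2 + (6*j + 2)/(-2*j^2 - 8*j - 3)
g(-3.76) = -26.68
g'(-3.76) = -139.97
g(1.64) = -0.39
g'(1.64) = -0.29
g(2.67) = -0.61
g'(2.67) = -0.17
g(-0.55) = -4.02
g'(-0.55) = -30.93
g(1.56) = -0.36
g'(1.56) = -0.30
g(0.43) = 0.23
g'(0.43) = -1.00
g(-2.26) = 1.60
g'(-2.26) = -2.72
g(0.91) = -0.11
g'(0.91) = -0.52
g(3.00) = -0.67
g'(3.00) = -0.15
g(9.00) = -1.09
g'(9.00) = -0.03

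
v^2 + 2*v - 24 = (v - 4)*(v + 6)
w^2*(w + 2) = w^3 + 2*w^2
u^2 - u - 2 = (u - 2)*(u + 1)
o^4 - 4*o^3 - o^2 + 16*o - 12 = (o - 3)*(o - 2)*(o - 1)*(o + 2)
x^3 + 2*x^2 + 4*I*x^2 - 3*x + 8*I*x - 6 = (x + 2)*(x + I)*(x + 3*I)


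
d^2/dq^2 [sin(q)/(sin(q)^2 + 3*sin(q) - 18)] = (-sin(q)^5 + 3*sin(q)^4 - 106*sin(q)^3 - 54*sin(q)^2 - 216*sin(q) + 108)/((sin(q) - 3)^3*(sin(q) + 6)^3)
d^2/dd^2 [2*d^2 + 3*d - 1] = 4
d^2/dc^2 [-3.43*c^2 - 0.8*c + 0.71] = -6.86000000000000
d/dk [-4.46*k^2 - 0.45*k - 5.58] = -8.92*k - 0.45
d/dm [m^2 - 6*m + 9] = 2*m - 6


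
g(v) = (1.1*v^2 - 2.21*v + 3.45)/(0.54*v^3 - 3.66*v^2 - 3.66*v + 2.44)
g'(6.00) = -0.58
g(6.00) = -0.86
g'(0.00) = 1.22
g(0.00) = 1.41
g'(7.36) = -27.22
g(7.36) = -6.26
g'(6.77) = -2.17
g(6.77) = -1.73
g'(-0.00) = 1.22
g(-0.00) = 1.41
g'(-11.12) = -0.01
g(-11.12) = -0.14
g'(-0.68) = -2.41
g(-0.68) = 1.78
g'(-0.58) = -1.63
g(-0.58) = 1.58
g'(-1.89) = -2.54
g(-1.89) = -1.57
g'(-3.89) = -0.13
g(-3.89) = -0.41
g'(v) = (2.2*v - 2.21)/(0.54*v^3 - 3.66*v^2 - 3.66*v + 2.44) + (-1.62*v^2 + 7.32*v + 3.66)*(1.1*v^2 - 2.21*v + 3.45)/(0.54*v^3 - 3.66*v^2 - 3.66*v + 2.44)^2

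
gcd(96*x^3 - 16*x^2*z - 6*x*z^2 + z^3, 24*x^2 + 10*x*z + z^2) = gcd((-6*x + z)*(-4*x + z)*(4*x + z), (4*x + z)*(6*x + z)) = 4*x + z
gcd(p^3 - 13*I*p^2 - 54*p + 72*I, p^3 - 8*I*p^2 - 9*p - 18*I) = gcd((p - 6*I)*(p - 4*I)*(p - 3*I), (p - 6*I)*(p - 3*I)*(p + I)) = p^2 - 9*I*p - 18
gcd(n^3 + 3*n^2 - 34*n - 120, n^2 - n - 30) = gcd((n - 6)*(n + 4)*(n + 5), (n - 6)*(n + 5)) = n^2 - n - 30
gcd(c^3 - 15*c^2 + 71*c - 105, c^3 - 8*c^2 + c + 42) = c^2 - 10*c + 21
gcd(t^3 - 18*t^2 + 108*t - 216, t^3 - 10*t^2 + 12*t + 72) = t^2 - 12*t + 36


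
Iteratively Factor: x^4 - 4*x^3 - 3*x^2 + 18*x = (x)*(x^3 - 4*x^2 - 3*x + 18) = x*(x - 3)*(x^2 - x - 6) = x*(x - 3)^2*(x + 2)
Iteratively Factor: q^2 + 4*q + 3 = (q + 3)*(q + 1)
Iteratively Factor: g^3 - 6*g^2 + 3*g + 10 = (g + 1)*(g^2 - 7*g + 10) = (g - 5)*(g + 1)*(g - 2)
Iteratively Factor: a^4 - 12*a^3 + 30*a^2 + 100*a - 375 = (a - 5)*(a^3 - 7*a^2 - 5*a + 75) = (a - 5)*(a + 3)*(a^2 - 10*a + 25) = (a - 5)^2*(a + 3)*(a - 5)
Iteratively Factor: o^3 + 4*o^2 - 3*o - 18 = (o + 3)*(o^2 + o - 6) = (o + 3)^2*(o - 2)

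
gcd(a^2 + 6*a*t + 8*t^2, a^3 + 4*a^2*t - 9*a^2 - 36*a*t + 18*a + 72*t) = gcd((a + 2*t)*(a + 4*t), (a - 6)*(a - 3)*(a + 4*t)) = a + 4*t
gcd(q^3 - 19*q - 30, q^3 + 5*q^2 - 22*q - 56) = q + 2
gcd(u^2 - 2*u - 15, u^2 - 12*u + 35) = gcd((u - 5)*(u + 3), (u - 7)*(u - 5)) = u - 5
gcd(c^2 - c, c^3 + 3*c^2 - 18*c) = c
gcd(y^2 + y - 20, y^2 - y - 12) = y - 4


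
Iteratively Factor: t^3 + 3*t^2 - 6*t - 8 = (t + 1)*(t^2 + 2*t - 8) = (t - 2)*(t + 1)*(t + 4)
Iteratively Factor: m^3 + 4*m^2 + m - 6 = (m + 3)*(m^2 + m - 2) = (m + 2)*(m + 3)*(m - 1)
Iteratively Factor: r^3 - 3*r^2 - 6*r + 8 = (r - 1)*(r^2 - 2*r - 8) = (r - 4)*(r - 1)*(r + 2)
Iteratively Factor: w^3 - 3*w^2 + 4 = (w + 1)*(w^2 - 4*w + 4) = (w - 2)*(w + 1)*(w - 2)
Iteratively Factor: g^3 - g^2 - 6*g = (g + 2)*(g^2 - 3*g) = g*(g + 2)*(g - 3)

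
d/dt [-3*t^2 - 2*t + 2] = -6*t - 2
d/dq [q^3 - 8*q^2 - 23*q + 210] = 3*q^2 - 16*q - 23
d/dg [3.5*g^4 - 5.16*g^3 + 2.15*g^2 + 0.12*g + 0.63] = 14.0*g^3 - 15.48*g^2 + 4.3*g + 0.12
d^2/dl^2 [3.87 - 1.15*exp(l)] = -1.15*exp(l)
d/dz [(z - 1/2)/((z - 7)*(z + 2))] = (-z^2 + z - 33/2)/(z^4 - 10*z^3 - 3*z^2 + 140*z + 196)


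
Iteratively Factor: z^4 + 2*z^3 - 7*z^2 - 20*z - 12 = (z + 1)*(z^3 + z^2 - 8*z - 12) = (z + 1)*(z + 2)*(z^2 - z - 6) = (z - 3)*(z + 1)*(z + 2)*(z + 2)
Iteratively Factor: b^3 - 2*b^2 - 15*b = (b + 3)*(b^2 - 5*b) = b*(b + 3)*(b - 5)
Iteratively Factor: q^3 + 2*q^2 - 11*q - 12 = (q + 4)*(q^2 - 2*q - 3) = (q - 3)*(q + 4)*(q + 1)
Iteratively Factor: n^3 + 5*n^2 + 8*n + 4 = (n + 2)*(n^2 + 3*n + 2) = (n + 1)*(n + 2)*(n + 2)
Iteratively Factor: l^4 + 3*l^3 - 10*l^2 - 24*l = (l - 3)*(l^3 + 6*l^2 + 8*l) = (l - 3)*(l + 2)*(l^2 + 4*l) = (l - 3)*(l + 2)*(l + 4)*(l)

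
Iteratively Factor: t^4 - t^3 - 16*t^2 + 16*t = (t)*(t^3 - t^2 - 16*t + 16) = t*(t - 1)*(t^2 - 16) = t*(t - 1)*(t + 4)*(t - 4)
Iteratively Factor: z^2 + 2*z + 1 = (z + 1)*(z + 1)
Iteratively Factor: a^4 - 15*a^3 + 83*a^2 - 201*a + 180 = (a - 5)*(a^3 - 10*a^2 + 33*a - 36) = (a - 5)*(a - 3)*(a^2 - 7*a + 12) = (a - 5)*(a - 4)*(a - 3)*(a - 3)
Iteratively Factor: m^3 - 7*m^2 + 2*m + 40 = (m + 2)*(m^2 - 9*m + 20) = (m - 5)*(m + 2)*(m - 4)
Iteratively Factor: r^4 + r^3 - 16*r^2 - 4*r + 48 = (r - 2)*(r^3 + 3*r^2 - 10*r - 24) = (r - 3)*(r - 2)*(r^2 + 6*r + 8) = (r - 3)*(r - 2)*(r + 2)*(r + 4)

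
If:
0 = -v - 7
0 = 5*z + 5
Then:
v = -7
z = -1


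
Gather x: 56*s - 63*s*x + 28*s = -63*s*x + 84*s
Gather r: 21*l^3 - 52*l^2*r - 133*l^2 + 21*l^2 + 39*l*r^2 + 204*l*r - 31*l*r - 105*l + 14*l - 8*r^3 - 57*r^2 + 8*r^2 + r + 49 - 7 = 21*l^3 - 112*l^2 - 91*l - 8*r^3 + r^2*(39*l - 49) + r*(-52*l^2 + 173*l + 1) + 42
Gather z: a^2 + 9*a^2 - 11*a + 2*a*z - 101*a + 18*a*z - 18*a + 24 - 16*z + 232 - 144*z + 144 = 10*a^2 - 130*a + z*(20*a - 160) + 400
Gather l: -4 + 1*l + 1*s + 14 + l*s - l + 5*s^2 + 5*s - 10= l*s + 5*s^2 + 6*s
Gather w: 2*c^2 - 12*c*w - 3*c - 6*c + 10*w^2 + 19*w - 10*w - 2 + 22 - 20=2*c^2 - 9*c + 10*w^2 + w*(9 - 12*c)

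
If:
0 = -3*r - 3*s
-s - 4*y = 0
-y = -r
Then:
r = 0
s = 0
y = 0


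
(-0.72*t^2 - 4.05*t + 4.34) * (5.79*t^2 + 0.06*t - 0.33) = -4.1688*t^4 - 23.4927*t^3 + 25.1232*t^2 + 1.5969*t - 1.4322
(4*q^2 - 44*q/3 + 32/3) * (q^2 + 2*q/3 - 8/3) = 4*q^4 - 12*q^3 - 88*q^2/9 + 416*q/9 - 256/9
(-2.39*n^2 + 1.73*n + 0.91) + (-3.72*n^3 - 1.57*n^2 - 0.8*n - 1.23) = -3.72*n^3 - 3.96*n^2 + 0.93*n - 0.32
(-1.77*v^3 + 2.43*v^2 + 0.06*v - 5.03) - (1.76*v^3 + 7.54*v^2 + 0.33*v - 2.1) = -3.53*v^3 - 5.11*v^2 - 0.27*v - 2.93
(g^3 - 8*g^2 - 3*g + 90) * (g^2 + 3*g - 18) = g^5 - 5*g^4 - 45*g^3 + 225*g^2 + 324*g - 1620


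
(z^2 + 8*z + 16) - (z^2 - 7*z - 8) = 15*z + 24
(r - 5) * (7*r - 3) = 7*r^2 - 38*r + 15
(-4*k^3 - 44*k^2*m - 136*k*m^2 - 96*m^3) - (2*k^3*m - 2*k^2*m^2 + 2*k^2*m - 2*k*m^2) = -2*k^3*m - 4*k^3 + 2*k^2*m^2 - 46*k^2*m - 134*k*m^2 - 96*m^3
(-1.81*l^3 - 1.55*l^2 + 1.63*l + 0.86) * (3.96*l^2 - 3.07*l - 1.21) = -7.1676*l^5 - 0.5813*l^4 + 13.4034*l^3 + 0.277*l^2 - 4.6125*l - 1.0406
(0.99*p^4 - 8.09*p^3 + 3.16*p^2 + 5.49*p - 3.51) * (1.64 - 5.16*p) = -5.1084*p^5 + 43.368*p^4 - 29.5732*p^3 - 23.146*p^2 + 27.1152*p - 5.7564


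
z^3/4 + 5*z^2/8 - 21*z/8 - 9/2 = (z/4 + 1)*(z - 3)*(z + 3/2)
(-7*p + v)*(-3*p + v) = 21*p^2 - 10*p*v + v^2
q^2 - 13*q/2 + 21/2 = (q - 7/2)*(q - 3)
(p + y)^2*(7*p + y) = 7*p^3 + 15*p^2*y + 9*p*y^2 + y^3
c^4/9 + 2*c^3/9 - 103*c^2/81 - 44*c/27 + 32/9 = (c/3 + 1)^2*(c - 8/3)*(c - 4/3)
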